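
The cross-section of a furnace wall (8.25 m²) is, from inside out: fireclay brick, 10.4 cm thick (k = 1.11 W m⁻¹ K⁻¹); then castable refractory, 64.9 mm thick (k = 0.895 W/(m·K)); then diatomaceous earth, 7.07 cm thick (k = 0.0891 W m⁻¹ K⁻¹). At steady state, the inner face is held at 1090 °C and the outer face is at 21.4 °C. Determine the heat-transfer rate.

Q = 9190 W

Resistance network (inner→outer):
  R_fireclay brick = L/(kA) = 0.104/(1.11·8.25) = 0.01136 K/W
  R_castable refractory = L/(kA) = 0.0649/(0.895·8.25) = 0.008790 K/W
  R_diatomaceous earth = L/(kA) = 0.0707/(0.0891·8.25) = 0.09618 K/W
ΣR = 0.01136 + 0.008790 + 0.09618 = 0.1163 K/W
Q = ΔT/ΣR = (1090 °C − 21.4 °C)/0.1163 = 9190 W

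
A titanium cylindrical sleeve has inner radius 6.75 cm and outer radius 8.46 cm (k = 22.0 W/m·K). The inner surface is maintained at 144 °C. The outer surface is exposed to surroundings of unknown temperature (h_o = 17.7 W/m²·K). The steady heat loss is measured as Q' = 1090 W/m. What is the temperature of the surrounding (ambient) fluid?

T_out = 26.4 °C

Sum the resistances:
  R'_titanium = ln(0.0846/0.0675)/(2πk) = 0.2258/(2π·22.0) = 0.001634 m·K/W
  R'_conv,out = 1/(2πr h) = 1/(2π·0.0846·17.7) = 0.1063 m·K/W
ΣR = 0.1079 m·K/W
ΔT = Q'·ΣR = 1090 × 0.1079 = 117.6 K
Heat flows outward, so T_out = T_in − ΔT = 144 − 117.6 = 26.4 °C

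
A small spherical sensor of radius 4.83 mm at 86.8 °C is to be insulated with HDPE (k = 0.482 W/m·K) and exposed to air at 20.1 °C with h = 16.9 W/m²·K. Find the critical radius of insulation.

r_cr = 5.70 cm

For a sphere, r_cr = 2k_ins/h = 2·0.482/16.9 = 0.0570 m = 5.70 cm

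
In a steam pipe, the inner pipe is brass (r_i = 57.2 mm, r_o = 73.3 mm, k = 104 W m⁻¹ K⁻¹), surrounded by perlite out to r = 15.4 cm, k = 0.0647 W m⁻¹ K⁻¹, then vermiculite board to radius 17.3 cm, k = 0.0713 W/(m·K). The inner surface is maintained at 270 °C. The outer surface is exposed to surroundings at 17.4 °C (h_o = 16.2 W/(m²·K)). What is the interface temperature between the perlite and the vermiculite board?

T = 54.7 °C

Treat each layer as a resistance in series:
  R'_brass = ln(0.0733/0.0572)/(2πk) = 0.2480/(2π·104) = 3.795×10^-4 m·K/W
  R'_perlite = ln(0.154/0.0733)/(2πk) = 0.7424/(2π·0.0647) = 1.826 m·K/W
  R'_vermiculite board = ln(0.173/0.154)/(2πk) = 0.1163/(2π·0.0713) = 0.2597 m·K/W
  R'_conv,out = 1/(2πr h) = 1/(2π·0.173·16.2) = 0.05679 m·K/W
ΣR = 3.795×10^-4 + 1.826 + 0.2597 + 0.05679 = 2.143 m·K/W
Q' = ΔT/ΣR = (270 °C − 17.4 °C)/2.143 = 117.9 W/m
From the inner boundary to the perlite/vermiculite board interface, ΣR_partial = 1.826 m·K/W.
T_interface = T_in − Q'·ΣR_partial = 270 °C − (117.9)(1.826) = 54.7 °C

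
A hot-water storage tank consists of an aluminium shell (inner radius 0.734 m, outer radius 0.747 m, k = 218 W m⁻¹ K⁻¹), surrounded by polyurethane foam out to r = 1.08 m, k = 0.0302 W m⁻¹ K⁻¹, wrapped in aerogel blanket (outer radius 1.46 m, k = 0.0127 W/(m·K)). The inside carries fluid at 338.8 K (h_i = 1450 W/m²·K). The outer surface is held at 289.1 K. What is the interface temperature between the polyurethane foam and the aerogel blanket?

Series thermal resistances, inner to outer:
  R_conv,in = 1/(4πr²h) = 1/(4π·0.734²·1450) = 1.019×10^-4 K/W
  R_aluminium = (1/0.734 − 1/0.747)/(4πk) = 0.02371/(4π·218) = 8.655×10^-6 K/W
  R_polyurethane foam = (1/0.747 − 1/1.08)/(4πk) = 0.4128/(4π·0.0302) = 1.088 K/W
  R_aerogel blanket = (1/1.08 − 1/1.46)/(4πk) = 0.2410/(4π·0.0127) = 1.510 K/W
ΣR = 1.019×10^-4 + 8.655×10^-6 + 1.088 + 1.510 = 2.598 K/W
Q = ΔT/ΣR = (338.8 K − 289.1 K)/2.598 = 19.13 W
From the inner boundary to the polyurethane foam/aerogel blanket interface, ΣR_partial = 1.088 K/W.
T_interface = T_in − Q·ΣR_partial = 338.8 K − (19.13)(1.088) = 318.0 K

T = 318.0 K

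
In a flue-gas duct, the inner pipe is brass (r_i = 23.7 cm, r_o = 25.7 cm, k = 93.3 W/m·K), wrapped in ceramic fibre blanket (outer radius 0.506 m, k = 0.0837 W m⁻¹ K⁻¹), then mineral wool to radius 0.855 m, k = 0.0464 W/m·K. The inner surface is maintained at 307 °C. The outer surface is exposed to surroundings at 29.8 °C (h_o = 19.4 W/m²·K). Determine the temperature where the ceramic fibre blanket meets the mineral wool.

T = 192 °C

Series thermal resistances, inner to outer:
  R'_brass = ln(0.257/0.237)/(2πk) = 0.08102/(2π·93.3) = 1.382×10^-4 m·K/W
  R'_ceramic fibre blanket = ln(0.506/0.257)/(2πk) = 0.6775/(2π·0.0837) = 1.288 m·K/W
  R'_mineral wool = ln(0.855/0.506)/(2πk) = 0.5246/(2π·0.0464) = 1.799 m·K/W
  R'_conv,out = 1/(2πr h) = 1/(2π·0.855·19.4) = 0.009595 m·K/W
ΣR = 1.382×10^-4 + 1.288 + 1.799 + 0.009595 = 3.097 m·K/W
Q' = ΔT/ΣR = (307 °C − 29.8 °C)/3.097 = 89.51 W/m
From the inner boundary to the ceramic fibre blanket/mineral wool interface, ΣR_partial = 1.288 m·K/W.
T_interface = T_in − Q'·ΣR_partial = 307 °C − (89.51)(1.288) = 192 °C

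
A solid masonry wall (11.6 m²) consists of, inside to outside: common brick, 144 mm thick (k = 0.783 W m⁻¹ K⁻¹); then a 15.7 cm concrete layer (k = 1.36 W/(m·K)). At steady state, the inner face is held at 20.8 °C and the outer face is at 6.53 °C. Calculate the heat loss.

Q = 553 W

Series thermal resistances, inner to outer:
  R_common brick = L/(kA) = 0.144/(0.783·11.6) = 0.01585 K/W
  R_concrete = L/(kA) = 0.157/(1.36·11.6) = 0.009952 K/W
ΣR = 0.01585 + 0.009952 = 0.02580 K/W
Q = ΔT/ΣR = (20.8 °C − 6.53 °C)/0.02580 = 553 W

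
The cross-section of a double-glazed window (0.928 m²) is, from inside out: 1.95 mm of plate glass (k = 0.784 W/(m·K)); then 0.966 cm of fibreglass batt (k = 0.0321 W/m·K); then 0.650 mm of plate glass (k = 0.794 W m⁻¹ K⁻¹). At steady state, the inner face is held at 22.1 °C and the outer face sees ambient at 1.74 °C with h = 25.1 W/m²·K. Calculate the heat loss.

Q = 54.9 W

Treat each layer as a resistance in series:
  R_plate glass = L/(kA) = 0.00195/(0.784·0.928) = 0.002680 K/W
  R_fibreglass batt = L/(kA) = 0.00966/(0.0321·0.928) = 0.3243 K/W
  R_plate glass = L/(kA) = 6.50×10^-4/(0.794·0.928) = 8.822×10^-4 K/W
  R_conv,out = 1/(hA) = 1/(25.1·0.928) = 0.04293 K/W
ΣR = 0.002680 + 0.3243 + 8.822×10^-4 + 0.04293 = 0.3708 K/W
Q = ΔT/ΣR = (22.1 °C − 1.74 °C)/0.3708 = 54.9 W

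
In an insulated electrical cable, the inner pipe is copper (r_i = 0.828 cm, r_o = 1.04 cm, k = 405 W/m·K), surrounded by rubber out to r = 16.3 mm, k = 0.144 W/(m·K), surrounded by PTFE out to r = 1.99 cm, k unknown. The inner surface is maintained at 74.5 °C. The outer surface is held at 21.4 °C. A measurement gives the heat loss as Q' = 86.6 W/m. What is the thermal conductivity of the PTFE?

ΣR = ΔT/Q' = |74.5 − 21.4|/86.6 = 0.6132 m·K/W
Known resistances:
  R'_copper = ln(0.0104/0.00828)/(2πk) = 0.2280/(2π·405) = 8.958×10^-5 m·K/W
  R'_rubber = ln(0.0163/0.0104)/(2πk) = 0.4494/(2π·0.144) = 0.4967 m·K/W
R_PTFE = ΣR − ΣR_known = 0.6132 − 0.4968 = 0.1164 m·K/W
ln(r₂/r₁)/(2πk) = 0.1164 ⇒ k = 0.1996/(2π·0.1164) = 0.273 W/m·K

k = 0.273 W/m·K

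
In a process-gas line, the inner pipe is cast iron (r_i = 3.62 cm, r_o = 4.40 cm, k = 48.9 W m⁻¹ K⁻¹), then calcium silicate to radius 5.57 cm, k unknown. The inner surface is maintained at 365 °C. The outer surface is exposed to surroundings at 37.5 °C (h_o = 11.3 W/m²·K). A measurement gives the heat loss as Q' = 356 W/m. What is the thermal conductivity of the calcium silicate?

ΣR = ΔT/Q' = |365 − 37.5|/356 = 0.9199 m·K/W
Known resistances:
  R'_cast iron = ln(0.0440/0.0362)/(2πk) = 0.1951/(2π·48.9) = 6.351×10^-4 m·K/W
  R'_conv,out = 1/(2πr h) = 1/(2π·0.0557·11.3) = 0.2529 m·K/W
R_calcium silicate = ΣR − ΣR_known = 0.9199 − 0.2535 = 0.6664 m·K/W
ln(r₂/r₁)/(2πk) = 0.6664 ⇒ k = 0.2358/(2π·0.6664) = 0.0563 W/m·K

k = 0.0563 W/m·K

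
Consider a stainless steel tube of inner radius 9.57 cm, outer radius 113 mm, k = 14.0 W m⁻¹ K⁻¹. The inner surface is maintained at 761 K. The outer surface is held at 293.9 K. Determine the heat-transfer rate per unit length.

Q' = 247 kW/m

Q' = 2πk·ΔT/ln(r₂/r₁) = 2π × 14.0 × 467.1 / ln(0.113/0.0957) = 2.47×10^5 W/m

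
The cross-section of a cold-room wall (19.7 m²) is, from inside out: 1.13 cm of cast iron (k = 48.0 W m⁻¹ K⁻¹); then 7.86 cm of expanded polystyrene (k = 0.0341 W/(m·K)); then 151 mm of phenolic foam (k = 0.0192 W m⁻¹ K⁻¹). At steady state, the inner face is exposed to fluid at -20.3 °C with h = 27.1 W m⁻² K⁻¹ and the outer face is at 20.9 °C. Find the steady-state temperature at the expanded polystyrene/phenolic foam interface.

T = -10.8 °C

Series thermal resistances, inner to outer:
  R_conv,in = 1/(hA) = 1/(27.1·19.7) = 0.001873 K/W
  R_cast iron = L/(kA) = 0.0113/(48.0·19.7) = 1.195×10^-5 K/W
  R_expanded polystyrene = L/(kA) = 0.0786/(0.0341·19.7) = 0.1170 K/W
  R_phenolic foam = L/(kA) = 0.151/(0.0192·19.7) = 0.3992 K/W
ΣR = 0.001873 + 1.195×10^-5 + 0.1170 + 0.3992 = 0.5181 K/W
Q = ΔT/ΣR = (-20.3 °C − 20.9 °C)/0.5181 = -79.52 W
From the inner boundary to the expanded polystyrene/phenolic foam interface, ΣR_partial = 0.1189 K/W.
T_interface = T_in − Q·ΣR_partial = -20.3 °C − (-79.52)(0.1189) = -10.8 °C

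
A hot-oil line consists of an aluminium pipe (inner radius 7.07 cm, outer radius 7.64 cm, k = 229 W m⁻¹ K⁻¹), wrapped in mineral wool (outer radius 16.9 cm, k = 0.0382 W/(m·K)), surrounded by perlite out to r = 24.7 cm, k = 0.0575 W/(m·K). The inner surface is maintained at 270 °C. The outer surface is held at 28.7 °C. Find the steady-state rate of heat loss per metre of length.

Resistance network (inner→outer):
  R'_aluminium = ln(0.0764/0.0707)/(2πk) = 0.07754/(2π·229) = 5.389×10^-5 m·K/W
  R'_mineral wool = ln(0.169/0.0764)/(2πk) = 0.7939/(2π·0.0382) = 3.308 m·K/W
  R'_perlite = ln(0.247/0.169)/(2πk) = 0.3795/(2π·0.0575) = 1.050 m·K/W
ΣR = 5.389×10^-5 + 3.308 + 1.050 = 4.358 m·K/W
Q' = ΔT/ΣR = (270 °C − 28.7 °C)/4.358 = 55.4 W/m

Q' = 55.4 W/m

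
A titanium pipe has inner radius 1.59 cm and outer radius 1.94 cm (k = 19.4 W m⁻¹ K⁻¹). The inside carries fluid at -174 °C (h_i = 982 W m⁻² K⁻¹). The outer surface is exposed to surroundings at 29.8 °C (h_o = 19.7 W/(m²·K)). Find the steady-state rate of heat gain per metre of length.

Q' = 476 W/m

Series thermal resistances, inner to outer:
  R'_conv,in = 1/(2πr h) = 1/(2π·0.0159·982) = 0.01019 m·K/W
  R'_titanium = ln(0.0194/0.0159)/(2πk) = 0.1990/(2π·19.4) = 0.001632 m·K/W
  R'_conv,out = 1/(2πr h) = 1/(2π·0.0194·19.7) = 0.4164 m·K/W
ΣR = 0.01019 + 0.001632 + 0.4164 = 0.4282 m·K/W
Q' = ΔT/ΣR = (-174 °C − 29.8 °C)/0.4282 = -476 W/m
(Negative Q' ⇒ heat flows inward; heat gain = 476 W/m.)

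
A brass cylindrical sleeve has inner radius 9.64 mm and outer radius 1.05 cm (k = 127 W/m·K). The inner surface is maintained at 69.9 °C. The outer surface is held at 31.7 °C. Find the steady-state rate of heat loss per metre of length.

Q' = 2πk·ΔT/ln(r₂/r₁) = 2π × 127 × 38.2 / ln(0.0105/0.00964) = 3.57×10^5 W/m

Q' = 3.57×10^5 W/m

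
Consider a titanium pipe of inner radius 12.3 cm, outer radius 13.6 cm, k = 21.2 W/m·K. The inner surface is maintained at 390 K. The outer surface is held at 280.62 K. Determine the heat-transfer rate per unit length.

Q' = 145 kW/m

Q' = 2πk·ΔT/ln(r₂/r₁) = 2π × 21.2 × 109.38 / ln(0.136/0.123) = 1.45×10^5 W/m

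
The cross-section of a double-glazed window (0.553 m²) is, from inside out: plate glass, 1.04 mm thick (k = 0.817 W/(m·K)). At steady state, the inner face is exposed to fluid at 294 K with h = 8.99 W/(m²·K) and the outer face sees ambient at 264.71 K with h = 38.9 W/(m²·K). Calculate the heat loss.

Q = 117 W

Resistance network (inner→outer):
  R_conv,in = 1/(hA) = 1/(8.99·0.553) = 0.2011 K/W
  R_plate glass = L/(kA) = 0.00104/(0.817·0.553) = 0.002302 K/W
  R_conv,out = 1/(hA) = 1/(38.9·0.553) = 0.04649 K/W
ΣR = 0.2011 + 0.002302 + 0.04649 = 0.2499 K/W
Q = ΔT/ΣR = (294 K − 264.71 K)/0.2499 = 117 W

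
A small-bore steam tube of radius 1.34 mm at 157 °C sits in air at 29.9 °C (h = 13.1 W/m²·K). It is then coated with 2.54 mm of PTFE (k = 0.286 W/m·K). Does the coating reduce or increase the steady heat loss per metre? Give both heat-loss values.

Critical radius for a cylinder: r_cr = k/h = 0.0218 m = 2.18 cm.
Outer radius after coating: r₂ = 0.00134 + 0.00254 = 0.00388 m.
Since r₁ < r_cr and r₂ ≤ r_cr, the coating moves toward the maximum at r_cr — heat loss rises.
Bare: R = 1/(2πr₁h) = 9.067 m·K/W; Q = 127.1/9.067 = 14.0 W/m.
Coated: R = R_cond + R_conv = 3.723 m·K/W; Q = 127.1/3.723 = 34.1 W/m.

increases: 14.0 → 34.1 W/m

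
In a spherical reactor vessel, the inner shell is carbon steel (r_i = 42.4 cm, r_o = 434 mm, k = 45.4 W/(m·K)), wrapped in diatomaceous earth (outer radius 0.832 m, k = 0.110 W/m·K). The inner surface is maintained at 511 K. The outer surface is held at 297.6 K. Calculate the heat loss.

Resistance network (inner→outer):
  R_carbon steel = (1/0.424 − 1/0.434)/(4πk) = 0.05434/(4π·45.4) = 9.525×10^-5 K/W
  R_diatomaceous earth = (1/0.434 − 1/0.832)/(4πk) = 1.102/(4π·0.110) = 0.7974 K/W
ΣR = 9.525×10^-5 + 0.7974 = 0.7975 K/W
Q = ΔT/ΣR = (511 K − 297.6 K)/0.7975 = 268 W

Q = 268 W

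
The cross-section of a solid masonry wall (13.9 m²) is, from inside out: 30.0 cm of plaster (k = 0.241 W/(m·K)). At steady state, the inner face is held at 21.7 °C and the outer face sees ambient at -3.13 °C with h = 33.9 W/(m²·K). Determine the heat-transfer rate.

Q = 271 W

Series thermal resistances, inner to outer:
  R_plaster = L/(kA) = 0.300/(0.241·13.9) = 0.08955 K/W
  R_conv,out = 1/(hA) = 1/(33.9·13.9) = 0.002122 K/W
ΣR = 0.08955 + 0.002122 = 0.09167 K/W
Q = ΔT/ΣR = (21.7 °C − -3.13 °C)/0.09167 = 271 W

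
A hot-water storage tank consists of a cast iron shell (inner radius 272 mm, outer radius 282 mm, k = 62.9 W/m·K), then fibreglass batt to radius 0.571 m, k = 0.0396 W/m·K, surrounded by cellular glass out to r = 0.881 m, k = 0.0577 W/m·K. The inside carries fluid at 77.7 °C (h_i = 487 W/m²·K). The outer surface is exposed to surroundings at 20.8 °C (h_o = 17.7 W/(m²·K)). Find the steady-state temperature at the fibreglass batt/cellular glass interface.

T = 31.7 °C

Series thermal resistances, inner to outer:
  R_conv,in = 1/(4πr²h) = 1/(4π·0.272²·487) = 0.002209 K/W
  R_cast iron = (1/0.272 − 1/0.282)/(4πk) = 0.1304/(4π·62.9) = 1.649×10^-4 K/W
  R_fibreglass batt = (1/0.282 − 1/0.571)/(4πk) = 1.795/(4π·0.0396) = 3.607 K/W
  R_cellular glass = (1/0.571 − 1/0.881)/(4πk) = 0.6162/(4π·0.0577) = 0.8499 K/W
  R_conv,out = 1/(4πr²h) = 1/(4π·0.881²·17.7) = 0.005792 K/W
ΣR = 0.002209 + 1.649×10^-4 + 3.607 + 0.8499 + 0.005792 = 4.465 K/W
Q = ΔT/ΣR = (77.7 °C − 20.8 °C)/4.465 = 12.74 W
From the inner boundary to the fibreglass batt/cellular glass interface, ΣR_partial = 3.609 K/W.
T_interface = T_in − Q·ΣR_partial = 77.7 °C − (12.74)(3.609) = 31.7 °C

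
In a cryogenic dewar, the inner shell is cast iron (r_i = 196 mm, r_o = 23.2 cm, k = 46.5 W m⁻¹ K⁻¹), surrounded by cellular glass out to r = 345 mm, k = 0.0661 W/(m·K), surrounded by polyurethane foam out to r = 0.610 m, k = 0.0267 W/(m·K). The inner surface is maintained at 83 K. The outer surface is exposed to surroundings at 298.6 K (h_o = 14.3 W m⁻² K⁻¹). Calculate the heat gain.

Q = 39.4 W

Series thermal resistances, inner to outer:
  R_cast iron = (1/0.196 − 1/0.232)/(4πk) = 0.7917/(4π·46.5) = 0.001355 K/W
  R_cellular glass = (1/0.232 − 1/0.345)/(4πk) = 1.412/(4π·0.0661) = 1.700 K/W
  R_polyurethane foam = (1/0.345 − 1/0.610)/(4πk) = 1.259/(4π·0.0267) = 3.753 K/W
  R_conv,out = 1/(4πr²h) = 1/(4π·0.610²·14.3) = 0.01496 K/W
ΣR = 0.001355 + 1.700 + 3.753 + 0.01496 = 5.469 K/W
Q = ΔT/ΣR = (83 K − 298.6 K)/5.469 = -39.4 W
(Negative Q ⇒ heat flows inward; heat gain = 39.4 W.)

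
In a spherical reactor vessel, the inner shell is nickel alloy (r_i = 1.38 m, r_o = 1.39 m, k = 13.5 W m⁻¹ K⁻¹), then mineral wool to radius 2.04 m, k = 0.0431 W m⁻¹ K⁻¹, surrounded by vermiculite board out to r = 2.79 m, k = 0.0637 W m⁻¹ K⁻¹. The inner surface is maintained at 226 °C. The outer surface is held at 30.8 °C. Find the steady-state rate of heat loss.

Series thermal resistances, inner to outer:
  R_nickel alloy = (1/1.38 − 1/1.39)/(4πk) = 0.005213/(4π·13.5) = 3.073×10^-5 K/W
  R_mineral wool = (1/1.39 − 1/2.04)/(4πk) = 0.2292/(4π·0.0431) = 0.4232 K/W
  R_vermiculite board = (1/2.04 − 1/2.79)/(4πk) = 0.1318/(4π·0.0637) = 0.1646 K/W
ΣR = 3.073×10^-5 + 0.4232 + 0.1646 = 0.5878 K/W
Q = ΔT/ΣR = (226 °C − 30.8 °C)/0.5878 = 332 W

Q = 332 W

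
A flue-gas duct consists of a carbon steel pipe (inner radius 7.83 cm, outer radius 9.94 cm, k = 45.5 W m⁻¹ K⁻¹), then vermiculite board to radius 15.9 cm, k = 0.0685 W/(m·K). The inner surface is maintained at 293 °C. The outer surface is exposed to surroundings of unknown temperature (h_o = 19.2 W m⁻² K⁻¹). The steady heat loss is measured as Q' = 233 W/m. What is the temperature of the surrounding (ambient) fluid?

T_out = 26.4 °C

Series resistances:
  R'_carbon steel = ln(0.0994/0.0783)/(2πk) = 0.2386/(2π·45.5) = 8.346×10^-4 m·K/W
  R'_vermiculite board = ln(0.159/0.0994)/(2πk) = 0.4698/(2π·0.0685) = 1.091 m·K/W
  R'_conv,out = 1/(2πr h) = 1/(2π·0.159·19.2) = 0.05213 m·K/W
ΣR = 1.144 m·K/W
ΔT = Q'·ΣR = 233 × 1.144 = 266.6 K
Heat flows outward, so T_out = T_in − ΔT = 293 − 266.6 = 26.4 °C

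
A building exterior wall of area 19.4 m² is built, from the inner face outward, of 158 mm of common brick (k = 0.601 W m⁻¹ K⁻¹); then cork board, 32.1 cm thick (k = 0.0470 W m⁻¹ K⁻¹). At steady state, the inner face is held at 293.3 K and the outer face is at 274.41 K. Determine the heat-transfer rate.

Q = 51.7 W

Series thermal resistances, inner to outer:
  R_common brick = L/(kA) = 0.158/(0.601·19.4) = 0.01355 K/W
  R_cork board = L/(kA) = 0.321/(0.0470·19.4) = 0.3521 K/W
ΣR = 0.01355 + 0.3521 = 0.3657 K/W
Q = ΔT/ΣR = (293.3 K − 274.41 K)/0.3657 = 51.7 W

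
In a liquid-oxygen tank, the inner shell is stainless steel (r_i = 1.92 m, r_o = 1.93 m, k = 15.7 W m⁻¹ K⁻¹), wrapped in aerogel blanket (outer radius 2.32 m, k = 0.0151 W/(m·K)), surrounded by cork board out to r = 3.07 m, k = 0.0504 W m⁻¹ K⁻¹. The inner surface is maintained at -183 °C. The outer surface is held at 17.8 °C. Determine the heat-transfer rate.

Q = 321 W

Series thermal resistances, inner to outer:
  R_stainless steel = (1/1.92 − 1/1.93)/(4πk) = 0.002699/(4π·15.7) = 1.368×10^-5 K/W
  R_aerogel blanket = (1/1.93 − 1/2.32)/(4πk) = 0.08710/(4π·0.0151) = 0.4590 K/W
  R_cork board = (1/2.32 − 1/3.07)/(4πk) = 0.1053/(4π·0.0504) = 0.1663 K/W
ΣR = 1.368×10^-5 + 0.4590 + 0.1663 = 0.6253 K/W
Q = ΔT/ΣR = (-183 °C − 17.8 °C)/0.6253 = -321 W
(Negative Q ⇒ heat flows inward; heat gain = 321 W.)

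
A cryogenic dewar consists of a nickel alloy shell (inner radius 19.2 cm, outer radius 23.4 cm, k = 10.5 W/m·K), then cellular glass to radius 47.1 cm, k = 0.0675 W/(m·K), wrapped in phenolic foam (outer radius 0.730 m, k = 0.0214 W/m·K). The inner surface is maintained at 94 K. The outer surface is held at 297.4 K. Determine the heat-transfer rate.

Resistance network (inner→outer):
  R_nickel alloy = (1/0.192 − 1/0.234)/(4πk) = 0.9348/(4π·10.5) = 0.007085 K/W
  R_cellular glass = (1/0.234 − 1/0.471)/(4πk) = 2.150/(4π·0.0675) = 2.535 K/W
  R_phenolic foam = (1/0.471 − 1/0.730)/(4πk) = 0.7533/(4π·0.0214) = 2.801 K/W
ΣR = 0.007085 + 2.535 + 2.801 = 5.343 K/W
Q = ΔT/ΣR = (94 K − 297.4 K)/5.343 = -38.1 W
(Negative Q ⇒ heat flows inward; heat gain = 38.1 W.)

Q = 38.1 W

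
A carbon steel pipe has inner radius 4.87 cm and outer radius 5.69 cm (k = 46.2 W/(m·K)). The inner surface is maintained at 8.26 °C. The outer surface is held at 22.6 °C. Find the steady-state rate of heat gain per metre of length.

Q' = 2πk·ΔT/ln(r₂/r₁) = 2π × 46.2 × 14.34 / ln(0.0569/0.0487) = 26700 W/m

Q' = 26700 W/m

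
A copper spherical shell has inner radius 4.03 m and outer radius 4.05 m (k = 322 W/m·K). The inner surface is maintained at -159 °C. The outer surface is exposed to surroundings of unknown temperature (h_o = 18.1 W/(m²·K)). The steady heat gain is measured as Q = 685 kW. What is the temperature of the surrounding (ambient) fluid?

Sum the resistances:
  R_copper = (1/4.03 − 1/4.05)/(4πk) = 0.001225/(4π·322) = 3.028×10^-7 K/W
  R_conv,out = 1/(4πr²h) = 1/(4π·4.05²·18.1) = 2.680×10^-4 K/W
ΣR = 2.683×10^-4 K/W
ΔT = Q·ΣR = 6.85×10^5 × 2.683×10^-4 = 183.8 K
Heat flows inward, so T_out = T_in + ΔT = -159 + 183.8 = 24.8 °C

T_out = 24.8 °C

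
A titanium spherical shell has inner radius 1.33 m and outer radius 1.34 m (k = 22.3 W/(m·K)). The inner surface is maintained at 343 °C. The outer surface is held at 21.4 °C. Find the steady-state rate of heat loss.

Q = 4πk·ΔT/(1/r₁ − 1/r₂) = 4π × 22.3 × 321.6 / (1/1.33 − 1/1.34) = 1.61×10^7 W

Q = 1.61×10^7 W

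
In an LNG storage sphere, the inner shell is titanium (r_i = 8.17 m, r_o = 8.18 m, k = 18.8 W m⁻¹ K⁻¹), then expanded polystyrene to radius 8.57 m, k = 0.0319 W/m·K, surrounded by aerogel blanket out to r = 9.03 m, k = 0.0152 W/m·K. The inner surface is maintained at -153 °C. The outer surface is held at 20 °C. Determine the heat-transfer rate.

Treat each layer as a resistance in series:
  R_titanium = (1/8.17 − 1/8.18)/(4πk) = 1.496×10^-4/(4π·18.8) = 6.334×10^-7 K/W
  R_expanded polystyrene = (1/8.18 − 1/8.57)/(4πk) = 0.005563/(4π·0.0319) = 0.01388 K/W
  R_aerogel blanket = (1/8.57 − 1/9.03)/(4πk) = 0.005944/(4π·0.0152) = 0.03112 K/W
ΣR = 6.334×10^-7 + 0.01388 + 0.03112 = 0.04500 K/W
Q = ΔT/ΣR = (-153 °C − 20 °C)/0.04500 = -3840 W
(Negative Q ⇒ heat flows inward; heat gain = 3840 W.)

Q = 3.84 kW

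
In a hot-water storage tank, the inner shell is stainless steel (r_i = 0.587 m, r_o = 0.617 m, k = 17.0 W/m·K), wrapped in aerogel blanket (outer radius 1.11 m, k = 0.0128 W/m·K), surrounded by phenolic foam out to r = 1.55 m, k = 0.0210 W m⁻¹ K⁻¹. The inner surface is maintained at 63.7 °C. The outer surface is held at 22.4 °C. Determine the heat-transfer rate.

Series thermal resistances, inner to outer:
  R_stainless steel = (1/0.587 − 1/0.617)/(4πk) = 0.08283/(4π·17.0) = 3.877×10^-4 K/W
  R_aerogel blanket = (1/0.617 − 1/1.11)/(4πk) = 0.7198/(4π·0.0128) = 4.475 K/W
  R_phenolic foam = (1/1.11 − 1/1.55)/(4πk) = 0.2557/(4π·0.0210) = 0.9691 K/W
ΣR = 3.877×10^-4 + 4.475 + 0.9691 = 5.444 K/W
Q = ΔT/ΣR = (63.7 °C − 22.4 °C)/5.444 = 7.59 W

Q = 7.59 W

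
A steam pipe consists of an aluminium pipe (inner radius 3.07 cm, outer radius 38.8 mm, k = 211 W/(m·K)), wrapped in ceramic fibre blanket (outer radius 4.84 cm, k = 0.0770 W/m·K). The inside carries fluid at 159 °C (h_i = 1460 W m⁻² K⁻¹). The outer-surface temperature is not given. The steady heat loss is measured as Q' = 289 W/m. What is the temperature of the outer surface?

Sum the resistances:
  R'_conv,in = 1/(2πr h) = 1/(2π·0.0307·1460) = 0.003551 m·K/W
  R'_aluminium = ln(0.0388/0.0307)/(2πk) = 0.2342/(2π·211) = 1.766×10^-4 m·K/W
  R'_ceramic fibre blanket = ln(0.0484/0.0388)/(2πk) = 0.2211/(2π·0.0770) = 0.4570 m·K/W
ΣR = 0.4607 m·K/W
ΔT = Q'·ΣR = 289 × 0.4607 = 133.1 K
Heat flows outward, so T_out = T_in − ΔT = 159 − 133.1 = 25.9 °C

T_out = 25.9 °C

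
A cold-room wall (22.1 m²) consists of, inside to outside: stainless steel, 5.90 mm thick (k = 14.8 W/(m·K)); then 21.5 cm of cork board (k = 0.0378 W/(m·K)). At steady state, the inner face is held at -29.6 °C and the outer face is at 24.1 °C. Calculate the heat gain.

Q = 209 W

Series thermal resistances, inner to outer:
  R_stainless steel = L/(kA) = 0.00590/(14.8·22.1) = 1.804×10^-5 K/W
  R_cork board = L/(kA) = 0.215/(0.0378·22.1) = 0.2574 K/W
ΣR = 1.804×10^-5 + 0.2574 = 0.2574 K/W
Q = ΔT/ΣR = (-29.6 °C − 24.1 °C)/0.2574 = -209 W
(Negative Q ⇒ heat flows inward; heat gain = 209 W.)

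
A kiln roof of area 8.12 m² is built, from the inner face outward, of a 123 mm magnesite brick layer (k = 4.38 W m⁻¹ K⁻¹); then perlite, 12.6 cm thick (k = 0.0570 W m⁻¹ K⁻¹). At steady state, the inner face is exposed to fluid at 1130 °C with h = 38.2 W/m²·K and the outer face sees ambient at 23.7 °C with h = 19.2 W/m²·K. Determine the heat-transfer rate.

Q = 3.88 kW

Treat each layer as a resistance in series:
  R_conv,in = 1/(hA) = 1/(38.2·8.12) = 0.003224 K/W
  R_magnesite brick = L/(kA) = 0.123/(4.38·8.12) = 0.003458 K/W
  R_perlite = L/(kA) = 0.126/(0.0570·8.12) = 0.2722 K/W
  R_conv,out = 1/(hA) = 1/(19.2·8.12) = 0.006414 K/W
ΣR = 0.003224 + 0.003458 + 0.2722 + 0.006414 = 0.2853 K/W
Q = ΔT/ΣR = (1130 °C − 23.7 °C)/0.2853 = 3880 W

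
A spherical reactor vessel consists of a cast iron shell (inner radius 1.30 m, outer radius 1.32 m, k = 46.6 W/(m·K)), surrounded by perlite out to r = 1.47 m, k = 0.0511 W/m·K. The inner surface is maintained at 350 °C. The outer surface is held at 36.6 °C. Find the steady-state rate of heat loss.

Q = 2.60 kW

Resistance network (inner→outer):
  R_cast iron = (1/1.30 − 1/1.32)/(4πk) = 0.01166/(4π·46.6) = 1.990×10^-5 K/W
  R_perlite = (1/1.32 − 1/1.47)/(4πk) = 0.07730/(4π·0.0511) = 0.1204 K/W
ΣR = 1.990×10^-5 + 0.1204 = 0.1204 K/W
Q = ΔT/ΣR = (350 °C − 36.6 °C)/0.1204 = 2600 W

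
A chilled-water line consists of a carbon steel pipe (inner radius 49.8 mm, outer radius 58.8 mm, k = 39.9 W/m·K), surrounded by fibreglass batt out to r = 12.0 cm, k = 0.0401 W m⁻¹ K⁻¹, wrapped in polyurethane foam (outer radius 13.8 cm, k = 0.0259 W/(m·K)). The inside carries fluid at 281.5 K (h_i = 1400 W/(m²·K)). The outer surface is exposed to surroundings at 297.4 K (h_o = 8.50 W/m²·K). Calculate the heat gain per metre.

Series thermal resistances, inner to outer:
  R'_conv,in = 1/(2πr h) = 1/(2π·0.0498·1400) = 0.002283 m·K/W
  R'_carbon steel = ln(0.0588/0.0498)/(2πk) = 0.1661/(2π·39.9) = 6.627×10^-4 m·K/W
  R'_fibreglass batt = ln(0.120/0.0588)/(2πk) = 0.7133/(2π·0.0401) = 2.831 m·K/W
  R'_polyurethane foam = ln(0.138/0.120)/(2πk) = 0.1398/(2π·0.0259) = 0.8588 m·K/W
  R'_conv,out = 1/(2πr h) = 1/(2π·0.138·8.50) = 0.1357 m·K/W
ΣR = 0.002283 + 6.627×10^-4 + 2.831 + 0.8588 + 0.1357 = 3.828 m·K/W
Q' = ΔT/ΣR = (281.5 K − 297.4 K)/3.828 = -4.15 W/m
(Negative Q' ⇒ heat flows inward; heat gain = 4.15 W/m.)

Q' = 4.15 W/m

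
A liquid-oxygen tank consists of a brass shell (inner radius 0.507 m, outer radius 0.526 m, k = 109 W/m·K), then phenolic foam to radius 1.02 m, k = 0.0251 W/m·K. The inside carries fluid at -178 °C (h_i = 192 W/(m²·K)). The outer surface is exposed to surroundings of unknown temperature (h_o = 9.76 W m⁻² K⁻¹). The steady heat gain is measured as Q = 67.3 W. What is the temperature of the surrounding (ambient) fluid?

Series resistances:
  R_conv,in = 1/(4πr²h) = 1/(4π·0.507²·192) = 0.001612 K/W
  R_brass = (1/0.507 − 1/0.526)/(4πk) = 0.07125/(4π·109) = 5.201×10^-5 K/W
  R_phenolic foam = (1/0.526 − 1/1.02)/(4πk) = 0.9207/(4π·0.0251) = 2.919 K/W
  R_conv,out = 1/(4πr²h) = 1/(4π·1.02²·9.76) = 0.007837 K/W
ΣR = 2.929 K/W
ΔT = Q·ΣR = 67.3 × 2.929 = 197.1 K
Heat flows inward, so T_out = T_in + ΔT = -178 + 197.1 = 19.1 °C

T_out = 19.1 °C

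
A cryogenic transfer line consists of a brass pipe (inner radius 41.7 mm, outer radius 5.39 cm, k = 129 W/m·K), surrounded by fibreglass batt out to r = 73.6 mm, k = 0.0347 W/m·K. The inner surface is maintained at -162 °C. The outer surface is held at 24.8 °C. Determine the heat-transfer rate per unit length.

Treat each layer as a resistance in series:
  R'_brass = ln(0.0539/0.0417)/(2πk) = 0.2566/(2π·129) = 3.166×10^-4 m·K/W
  R'_fibreglass batt = ln(0.0736/0.0539)/(2πk) = 0.3115/(2π·0.0347) = 1.429 m·K/W
ΣR = 3.166×10^-4 + 1.429 = 1.429 m·K/W
Q' = ΔT/ΣR = (-162 °C − 24.8 °C)/1.429 = -131 W/m
(Negative Q' ⇒ heat flows inward; heat gain = 131 W/m.)

Q' = 131 W/m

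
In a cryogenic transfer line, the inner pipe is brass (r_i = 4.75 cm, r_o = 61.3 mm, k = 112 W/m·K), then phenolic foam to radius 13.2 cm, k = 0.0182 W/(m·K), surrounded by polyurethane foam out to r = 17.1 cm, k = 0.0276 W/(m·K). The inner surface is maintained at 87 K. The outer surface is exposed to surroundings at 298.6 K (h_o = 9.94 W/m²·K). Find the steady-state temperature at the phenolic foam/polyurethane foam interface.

Resistance network (inner→outer):
  R'_brass = ln(0.0613/0.0475)/(2πk) = 0.2551/(2π·112) = 3.624×10^-4 m·K/W
  R'_phenolic foam = ln(0.132/0.0613)/(2πk) = 0.7670/(2π·0.0182) = 6.707 m·K/W
  R'_polyurethane foam = ln(0.171/0.132)/(2πk) = 0.2589/(2π·0.0276) = 1.493 m·K/W
  R'_conv,out = 1/(2πr h) = 1/(2π·0.171·9.94) = 0.09363 m·K/W
ΣR = 3.624×10^-4 + 6.707 + 1.493 + 0.09363 = 8.294 m·K/W
Q' = ΔT/ΣR = (87 K − 298.6 K)/8.294 = -25.51 W/m
From the inner boundary to the phenolic foam/polyurethane foam interface, ΣR_partial = 6.707 m·K/W.
T_interface = T_in − Q'·ΣR_partial = 87 K − (-25.51)(6.707) = 258.1 K

T = 258.1 K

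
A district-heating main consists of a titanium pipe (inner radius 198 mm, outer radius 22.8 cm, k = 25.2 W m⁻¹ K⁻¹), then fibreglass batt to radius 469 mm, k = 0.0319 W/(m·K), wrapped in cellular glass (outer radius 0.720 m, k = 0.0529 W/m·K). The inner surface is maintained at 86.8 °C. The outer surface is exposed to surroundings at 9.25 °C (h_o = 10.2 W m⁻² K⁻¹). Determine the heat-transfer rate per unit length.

Q' = 15.8 W/m

Treat each layer as a resistance in series:
  R'_titanium = ln(0.228/0.198)/(2πk) = 0.1411/(2π·25.2) = 8.910×10^-4 m·K/W
  R'_fibreglass batt = ln(0.469/0.228)/(2πk) = 0.7213/(2π·0.0319) = 3.598 m·K/W
  R'_cellular glass = ln(0.720/0.469)/(2πk) = 0.4286/(2π·0.0529) = 1.290 m·K/W
  R'_conv,out = 1/(2πr h) = 1/(2π·0.720·10.2) = 0.02167 m·K/W
ΣR = 8.910×10^-4 + 3.598 + 1.290 + 0.02167 = 4.911 m·K/W
Q' = ΔT/ΣR = (86.8 °C − 9.25 °C)/4.911 = 15.8 W/m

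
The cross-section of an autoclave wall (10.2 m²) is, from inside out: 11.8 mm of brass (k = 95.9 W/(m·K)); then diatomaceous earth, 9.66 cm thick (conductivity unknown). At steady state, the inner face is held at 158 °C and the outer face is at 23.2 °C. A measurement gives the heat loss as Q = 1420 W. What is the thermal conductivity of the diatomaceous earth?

ΣR = ΔT/Q = |158 − 23.2|/1420 = 0.09493 K/W
Known resistances:
  R_brass = L/(kA) = 0.0118/(95.9·10.2) = 1.206×10^-5 K/W
R_diatomaceous earth = ΣR − ΣR_known = 0.09493 − 1.206×10^-5 = 0.09492 K/W
L/(kA) = 0.09492 ⇒ k = 0.0966/(0.09492·10.2) = 0.0998 W/m·K

k = 0.0998 W/m·K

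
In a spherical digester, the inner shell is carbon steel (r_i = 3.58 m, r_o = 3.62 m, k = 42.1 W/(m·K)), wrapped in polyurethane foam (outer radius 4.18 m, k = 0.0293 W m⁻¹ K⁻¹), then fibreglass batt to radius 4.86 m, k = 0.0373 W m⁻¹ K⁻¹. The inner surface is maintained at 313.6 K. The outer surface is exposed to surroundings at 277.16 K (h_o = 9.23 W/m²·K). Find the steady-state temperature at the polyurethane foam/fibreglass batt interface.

T = 292.3 K

Treat each layer as a resistance in series:
  R_carbon steel = (1/3.58 − 1/3.62)/(4πk) = 0.003087/(4π·42.1) = 5.834×10^-6 K/W
  R_polyurethane foam = (1/3.62 − 1/4.18)/(4πk) = 0.03701/(4π·0.0293) = 0.1005 K/W
  R_fibreglass batt = (1/4.18 − 1/4.86)/(4πk) = 0.03347/(4π·0.0373) = 0.07141 K/W
  R_conv,out = 1/(4πr²h) = 1/(4π·4.86²·9.23) = 3.650×10^-4 K/W
ΣR = 5.834×10^-6 + 0.1005 + 0.07141 + 3.650×10^-4 = 0.1723 K/W
Q = ΔT/ΣR = (313.6 K − 277.16 K)/0.1723 = 211.5 W
From the inner boundary to the polyurethane foam/fibreglass batt interface, ΣR_partial = 0.1005 K/W.
T_interface = T_in − Q·ΣR_partial = 313.6 K − (211.5)(0.1005) = 292.3 K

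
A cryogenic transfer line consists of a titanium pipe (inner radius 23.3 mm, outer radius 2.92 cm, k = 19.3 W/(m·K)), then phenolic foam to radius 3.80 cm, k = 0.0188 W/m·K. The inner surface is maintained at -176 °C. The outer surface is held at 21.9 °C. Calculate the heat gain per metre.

Q' = 88.7 W/m

Resistance network (inner→outer):
  R'_titanium = ln(0.0292/0.0233)/(2πk) = 0.2257/(2π·19.3) = 0.001861 m·K/W
  R'_phenolic foam = ln(0.0380/0.0292)/(2πk) = 0.2634/(2π·0.0188) = 2.230 m·K/W
ΣR = 0.001861 + 2.230 = 2.232 m·K/W
Q' = ΔT/ΣR = (-176 °C − 21.9 °C)/2.232 = -88.7 W/m
(Negative Q' ⇒ heat flows inward; heat gain = 88.7 W/m.)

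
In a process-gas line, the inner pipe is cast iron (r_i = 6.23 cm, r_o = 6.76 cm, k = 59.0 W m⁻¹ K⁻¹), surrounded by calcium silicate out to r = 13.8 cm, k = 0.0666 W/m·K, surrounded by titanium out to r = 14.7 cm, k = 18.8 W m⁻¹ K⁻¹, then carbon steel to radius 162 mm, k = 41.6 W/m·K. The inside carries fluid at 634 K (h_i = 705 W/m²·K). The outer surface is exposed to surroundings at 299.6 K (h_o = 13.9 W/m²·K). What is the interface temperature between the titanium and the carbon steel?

T = 312.9 K

Series thermal resistances, inner to outer:
  R'_conv,in = 1/(2πr h) = 1/(2π·0.0623·705) = 0.003624 m·K/W
  R'_cast iron = ln(0.0676/0.0623)/(2πk) = 0.08165/(2π·59.0) = 2.202×10^-4 m·K/W
  R'_calcium silicate = ln(0.138/0.0676)/(2πk) = 0.7136/(2π·0.0666) = 1.705 m·K/W
  R'_titanium = ln(0.147/0.138)/(2πk) = 0.06318/(2π·18.8) = 5.349×10^-4 m·K/W
  R'_carbon steel = ln(0.162/0.147)/(2πk) = 0.09716/(2π·41.6) = 3.717×10^-4 m·K/W
  R'_conv,out = 1/(2πr h) = 1/(2π·0.162·13.9) = 0.07068 m·K/W
ΣR = 0.003624 + 2.202×10^-4 + 1.705 + 5.349×10^-4 + 3.717×10^-4 + 0.07068 = 1.780 m·K/W
Q' = ΔT/ΣR = (634 K − 299.6 K)/1.780 = 187.9 W/m
From the inner boundary to the titanium/carbon steel interface, ΣR_partial = 1.709 m·K/W.
T_interface = T_in − Q'·ΣR_partial = 634 K − (187.9)(1.709) = 312.9 K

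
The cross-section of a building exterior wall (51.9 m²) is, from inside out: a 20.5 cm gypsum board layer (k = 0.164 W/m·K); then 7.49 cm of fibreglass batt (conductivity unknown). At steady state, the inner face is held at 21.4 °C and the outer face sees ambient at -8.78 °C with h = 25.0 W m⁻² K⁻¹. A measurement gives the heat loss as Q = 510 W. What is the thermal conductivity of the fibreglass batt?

ΣR = ΔT/Q = |21.4 − -8.78|/510 = 0.05918 K/W
Known resistances:
  R_gypsum board = L/(kA) = 0.205/(0.164·51.9) = 0.02408 K/W
  R_conv,out = 1/(hA) = 1/(25.0·51.9) = 7.707×10^-4 K/W
R_fibreglass batt = ΣR − ΣR_known = 0.05918 − 0.02485 = 0.03433 K/W
L/(kA) = 0.03433 ⇒ k = 0.0749/(0.03433·51.9) = 0.0420 W/m·K

k = 0.0420 W/m·K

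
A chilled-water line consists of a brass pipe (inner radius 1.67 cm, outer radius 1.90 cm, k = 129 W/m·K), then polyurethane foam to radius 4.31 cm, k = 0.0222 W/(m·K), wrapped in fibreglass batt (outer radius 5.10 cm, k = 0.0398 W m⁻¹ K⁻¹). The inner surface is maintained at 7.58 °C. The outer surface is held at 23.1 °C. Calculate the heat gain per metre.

Q' = 2.37 W/m

Series thermal resistances, inner to outer:
  R'_brass = ln(0.0190/0.0167)/(2πk) = 0.1290/(2π·129) = 1.592×10^-4 m·K/W
  R'_polyurethane foam = ln(0.0431/0.0190)/(2πk) = 0.8191/(2π·0.0222) = 5.872 m·K/W
  R'_fibreglass batt = ln(0.0510/0.0431)/(2πk) = 0.1683/(2π·0.0398) = 0.6730 m·K/W
ΣR = 1.592×10^-4 + 5.872 + 0.6730 = 6.545 m·K/W
Q' = ΔT/ΣR = (7.58 °C − 23.1 °C)/6.545 = -2.37 W/m
(Negative Q' ⇒ heat flows inward; heat gain = 2.37 W/m.)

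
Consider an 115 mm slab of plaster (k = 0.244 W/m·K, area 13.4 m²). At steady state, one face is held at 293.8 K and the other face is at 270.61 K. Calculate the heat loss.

Q = 659 W

Q = kA·ΔT/L = 0.244 × 13.4 × |293.8 K − 270.61 K| / 0.115 = 659 W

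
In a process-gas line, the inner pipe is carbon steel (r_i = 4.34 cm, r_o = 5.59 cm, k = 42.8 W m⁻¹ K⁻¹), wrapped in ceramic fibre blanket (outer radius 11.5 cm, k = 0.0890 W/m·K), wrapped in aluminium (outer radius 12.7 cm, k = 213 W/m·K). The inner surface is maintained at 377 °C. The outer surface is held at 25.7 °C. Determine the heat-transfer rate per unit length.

Series thermal resistances, inner to outer:
  R'_carbon steel = ln(0.0559/0.0434)/(2πk) = 0.2531/(2π·42.8) = 9.412×10^-4 m·K/W
  R'_ceramic fibre blanket = ln(0.115/0.0559)/(2πk) = 0.7214/(2π·0.0890) = 1.290 m·K/W
  R'_aluminium = ln(0.127/0.115)/(2πk) = 0.09925/(2π·213) = 7.416×10^-5 m·K/W
ΣR = 9.412×10^-4 + 1.290 + 7.416×10^-5 = 1.291 m·K/W
Q' = ΔT/ΣR = (377 °C − 25.7 °C)/1.291 = 272 W/m

Q' = 272 W/m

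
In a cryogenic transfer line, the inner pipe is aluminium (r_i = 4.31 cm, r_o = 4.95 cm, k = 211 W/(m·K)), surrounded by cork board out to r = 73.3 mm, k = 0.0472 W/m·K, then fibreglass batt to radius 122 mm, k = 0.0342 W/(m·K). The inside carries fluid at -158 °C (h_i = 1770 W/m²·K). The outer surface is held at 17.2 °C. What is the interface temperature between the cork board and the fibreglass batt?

Series thermal resistances, inner to outer:
  R'_conv,in = 1/(2πr h) = 1/(2π·0.0431·1770) = 0.002086 m·K/W
  R'_aluminium = ln(0.0495/0.0431)/(2πk) = 0.1384/(2π·211) = 1.044×10^-4 m·K/W
  R'_cork board = ln(0.0733/0.0495)/(2πk) = 0.3926/(2π·0.0472) = 1.324 m·K/W
  R'_fibreglass batt = ln(0.122/0.0733)/(2πk) = 0.5095/(2π·0.0342) = 2.371 m·K/W
ΣR = 0.002086 + 1.044×10^-4 + 1.324 + 2.371 = 3.697 m·K/W
Q' = ΔT/ΣR = (-158 °C − 17.2 °C)/3.697 = -47.39 W/m
From the inner boundary to the cork board/fibreglass batt interface, ΣR_partial = 1.326 m·K/W.
T_interface = T_in − Q'·ΣR_partial = -158 °C − (-47.39)(1.326) = -95.2 °C

T = -95.2 °C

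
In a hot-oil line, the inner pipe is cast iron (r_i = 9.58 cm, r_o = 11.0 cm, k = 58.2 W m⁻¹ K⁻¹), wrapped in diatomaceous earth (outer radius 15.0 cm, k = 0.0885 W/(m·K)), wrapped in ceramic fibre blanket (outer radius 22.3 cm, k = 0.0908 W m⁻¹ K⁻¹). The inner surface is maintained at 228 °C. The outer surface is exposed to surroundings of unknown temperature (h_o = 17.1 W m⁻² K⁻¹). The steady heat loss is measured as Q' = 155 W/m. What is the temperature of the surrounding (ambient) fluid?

Series resistances:
  R'_cast iron = ln(0.110/0.0958)/(2πk) = 0.1382/(2π·58.2) = 3.780×10^-4 m·K/W
  R'_diatomaceous earth = ln(0.150/0.110)/(2πk) = 0.3102/(2π·0.0885) = 0.5578 m·K/W
  R'_ceramic fibre blanket = ln(0.223/0.150)/(2πk) = 0.3965/(2π·0.0908) = 0.6951 m·K/W
  R'_conv,out = 1/(2πr h) = 1/(2π·0.223·17.1) = 0.04174 m·K/W
ΣR = 1.295 m·K/W
ΔT = Q'·ΣR = 155 × 1.295 = 200.7 K
Heat flows outward, so T_out = T_in − ΔT = 228 − 200.7 = 27.3 °C

T_out = 27.3 °C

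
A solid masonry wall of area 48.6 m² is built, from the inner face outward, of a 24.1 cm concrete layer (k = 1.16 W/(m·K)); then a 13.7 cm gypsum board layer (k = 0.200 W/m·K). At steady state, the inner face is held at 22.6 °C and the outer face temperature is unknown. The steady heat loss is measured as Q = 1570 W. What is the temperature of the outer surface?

T_out = -6.24 °C

Series resistances:
  R_concrete = L/(kA) = 0.241/(1.16·48.6) = 0.004275 K/W
  R_gypsum board = L/(kA) = 0.137/(0.200·48.6) = 0.01409 K/W
ΣR = 0.01837 K/W
ΔT = Q·ΣR = 1570 × 0.01837 = 28.84 K
Heat flows outward, so T_out = T_in − ΔT = 22.6 − 28.84 = -6.24 °C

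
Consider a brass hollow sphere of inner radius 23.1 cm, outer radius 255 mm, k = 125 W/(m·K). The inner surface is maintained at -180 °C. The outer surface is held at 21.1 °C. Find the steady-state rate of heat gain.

Q = 7.75×10^5 W

Q = 4πk·ΔT/(1/r₁ − 1/r₂) = 4π × 125 × 201.1 / (1/0.231 − 1/0.255) = 7.75×10^5 W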